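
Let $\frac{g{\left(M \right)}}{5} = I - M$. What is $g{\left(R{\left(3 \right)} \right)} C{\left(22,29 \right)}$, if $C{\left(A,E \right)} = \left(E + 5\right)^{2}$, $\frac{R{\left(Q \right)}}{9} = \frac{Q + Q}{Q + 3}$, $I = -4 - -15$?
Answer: $11560$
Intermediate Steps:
$I = 11$ ($I = -4 + 15 = 11$)
$R{\left(Q \right)} = \frac{18 Q}{3 + Q}$ ($R{\left(Q \right)} = 9 \frac{Q + Q}{Q + 3} = 9 \frac{2 Q}{3 + Q} = \frac{18 Q}{3 + Q}$)
$g{\left(M \right)} = 55 - 5 M$ ($g{\left(M \right)} = 5 \left(11 - M\right) = 55 - 5 M$)
$C{\left(A,E \right)} = \left(5 + E\right)^{2}$
$g{\left(R{\left(3 \right)} \right)} C{\left(22,29 \right)} = \left(55 - 5 \cdot 18 \cdot 3 \frac{1}{3 + 3}\right) \left(5 + 29\right)^{2} = \left(55 - 5 \cdot 18 \cdot 3 \cdot \frac{1}{6}\right) 34^{2} = \left(55 - 5 \cdot 18 \cdot 3 \cdot \frac{1}{6}\right) 1156 = \left(55 - 45\right) 1156 = 10 \cdot 1156 = 11560$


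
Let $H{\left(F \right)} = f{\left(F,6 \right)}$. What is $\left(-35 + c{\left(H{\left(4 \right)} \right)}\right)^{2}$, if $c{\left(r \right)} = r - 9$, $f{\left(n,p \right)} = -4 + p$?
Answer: $1764$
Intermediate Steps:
$H{\left(F \right)} = 2$ ($H{\left(F \right)} = -4 + 6 = 2$)
$c{\left(r \right)} = -9 + r$
$\left(-35 + c{\left(H{\left(4 \right)} \right)}\right)^{2} = \left(-35 + \left(-9 + 2\right)\right)^{2} = \left(-35 - 7\right)^{2} = \left(-42\right)^{2} = 1764$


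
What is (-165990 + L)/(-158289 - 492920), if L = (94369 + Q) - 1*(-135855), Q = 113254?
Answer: -177488/651209 ≈ -0.27255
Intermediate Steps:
L = 343478 (L = (94369 + 113254) - 1*(-135855) = 207623 + 135855 = 343478)
(-165990 + L)/(-158289 - 492920) = (-165990 + 343478)/(-158289 - 492920) = 177488/(-651209) = 177488*(-1/651209) = -177488/651209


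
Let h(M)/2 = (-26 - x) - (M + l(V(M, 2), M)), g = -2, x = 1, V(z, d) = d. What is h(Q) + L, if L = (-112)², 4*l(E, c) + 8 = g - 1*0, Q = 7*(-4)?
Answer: 12551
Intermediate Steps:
Q = -28
l(E, c) = -5/2 (l(E, c) = -2 + (-2 - 1*0)/4 = -2 + (-2 + 0)/4 = -2 + (¼)*(-2) = -2 - ½ = -5/2)
L = 12544
h(M) = -49 - 2*M (h(M) = 2*((-26 - 1*1) - (M - 5/2)) = 2*((-26 - 1) - (-5/2 + M)) = 2*(-27 + (5/2 - M)) = 2*(-49/2 - M) = -49 - 2*M)
h(Q) + L = (-49 - 2*(-28)) + 12544 = (-49 + 56) + 12544 = 7 + 12544 = 12551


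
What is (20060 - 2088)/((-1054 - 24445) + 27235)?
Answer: 4493/434 ≈ 10.353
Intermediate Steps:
(20060 - 2088)/((-1054 - 24445) + 27235) = 17972/(-25499 + 27235) = 17972/1736 = 17972*(1/1736) = 4493/434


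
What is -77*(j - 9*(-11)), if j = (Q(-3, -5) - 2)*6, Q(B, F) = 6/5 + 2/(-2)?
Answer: -33957/5 ≈ -6791.4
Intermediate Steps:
Q(B, F) = ⅕ (Q(B, F) = 6*(⅕) + 2*(-½) = 6/5 - 1 = ⅕)
j = -54/5 (j = (⅕ - 2)*6 = -9/5*6 = -54/5 ≈ -10.800)
-77*(j - 9*(-11)) = -77*(-54/5 - 9*(-11)) = -77*(-54/5 + 99) = -77*441/5 = -33957/5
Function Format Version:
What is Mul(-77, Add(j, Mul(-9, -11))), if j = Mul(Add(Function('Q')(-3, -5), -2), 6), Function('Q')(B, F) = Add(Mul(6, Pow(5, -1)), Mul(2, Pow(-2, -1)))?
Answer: Rational(-33957, 5) ≈ -6791.4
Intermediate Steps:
Function('Q')(B, F) = Rational(1, 5) (Function('Q')(B, F) = Add(Mul(6, Rational(1, 5)), Mul(2, Rational(-1, 2))) = Add(Rational(6, 5), -1) = Rational(1, 5))
j = Rational(-54, 5) (j = Mul(Add(Rational(1, 5), -2), 6) = Mul(Rational(-9, 5), 6) = Rational(-54, 5) ≈ -10.800)
Mul(-77, Add(j, Mul(-9, -11))) = Mul(-77, Add(Rational(-54, 5), Mul(-9, -11))) = Mul(-77, Add(Rational(-54, 5), 99)) = Mul(-77, Rational(441, 5)) = Rational(-33957, 5)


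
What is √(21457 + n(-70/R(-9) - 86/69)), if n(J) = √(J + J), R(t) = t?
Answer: √(102156777 + 3588*√23)/69 ≈ 146.49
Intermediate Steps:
n(J) = √2*√J (n(J) = √(2*J) = √2*√J)
√(21457 + n(-70/R(-9) - 86/69)) = √(21457 + √2*√(-70/(-9) - 86/69)) = √(21457 + √2*√(-70*(-⅑) - 86*1/69)) = √(21457 + √2*√(70/9 - 86/69)) = √(21457 + √2*√(1352/207)) = √(21457 + √2*(26*√46/69)) = √(21457 + 52*√23/69)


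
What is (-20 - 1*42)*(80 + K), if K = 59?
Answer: -8618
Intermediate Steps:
(-20 - 1*42)*(80 + K) = (-20 - 1*42)*(80 + 59) = (-20 - 42)*139 = -62*139 = -8618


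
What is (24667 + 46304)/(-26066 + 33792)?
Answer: 70971/7726 ≈ 9.1860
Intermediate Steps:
(24667 + 46304)/(-26066 + 33792) = 70971/7726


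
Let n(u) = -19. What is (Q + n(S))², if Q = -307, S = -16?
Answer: 106276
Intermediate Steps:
(Q + n(S))² = (-307 - 19)² = (-326)² = 106276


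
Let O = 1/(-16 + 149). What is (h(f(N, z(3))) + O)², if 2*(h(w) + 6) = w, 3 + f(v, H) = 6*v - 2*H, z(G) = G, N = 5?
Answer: 1437601/70756 ≈ 20.318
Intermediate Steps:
f(v, H) = -3 - 2*H + 6*v (f(v, H) = -3 + (6*v - 2*H) = -3 + (-2*H + 6*v) = -3 - 2*H + 6*v)
O = 1/133 ≈ 0.0075188
h(w) = -6 + w/2
(h(f(N, z(3))) + O)² = ((-6 + (-3 - 2*3 + 6*5)/2) + 1/133)² = ((-6 + (-3 - 6 + 30)/2) + 1/133)² = ((-6 + (½)*21) + 1/133)² = ((-6 + 21/2) + 1/133)² = (9/2 + 1/133)² = (1199/266)² = 1437601/70756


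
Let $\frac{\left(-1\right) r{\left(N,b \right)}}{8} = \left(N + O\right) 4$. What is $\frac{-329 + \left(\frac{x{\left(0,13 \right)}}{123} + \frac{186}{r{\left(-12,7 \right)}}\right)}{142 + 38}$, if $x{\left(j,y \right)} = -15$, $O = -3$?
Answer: $- \frac{1078249}{590400} \approx -1.8263$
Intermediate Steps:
$r{\left(N,b \right)} = 96 - 32 N$ ($r{\left(N,b \right)} = - 8 \left(N - 3\right) 4 = - 8 \left(-3 + N\right) 4 = - 8 \left(-12 + 4 N\right) = 96 - 32 N$)
$\frac{-329 + \left(\frac{x{\left(0,13 \right)}}{123} + \frac{186}{r{\left(-12,7 \right)}}\right)}{142 + 38} = \frac{-329 + \left(- \frac{15}{123} + \frac{186}{96 - -384}\right)}{142 + 38} = \frac{-329 + \left(\left(-15\right) \frac{1}{123} + \frac{186}{96 + 384}\right)}{180} = \left(-329 - \left(\frac{5}{41} - \frac{186}{480}\right)\right) \frac{1}{180} = \left(-329 + \left(- \frac{5}{41} + 186 \cdot \frac{1}{480}\right)\right) \frac{1}{180} = \left(-329 + \left(- \frac{5}{41} + \frac{31}{80}\right)\right) \frac{1}{180} = \left(-329 + \frac{871}{3280}\right) \frac{1}{180} = \left(- \frac{1078249}{3280}\right) \frac{1}{180} = - \frac{1078249}{590400}$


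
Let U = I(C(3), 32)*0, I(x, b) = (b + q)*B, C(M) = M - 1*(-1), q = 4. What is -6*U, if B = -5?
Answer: 0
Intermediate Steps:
C(M) = 1 + M (C(M) = M + 1 = 1 + M)
I(x, b) = -20 - 5*b (I(x, b) = (b + 4)*(-5) = (4 + b)*(-5) = -20 - 5*b)
U = 0 (U = (-20 - 5*32)*0 = (-20 - 160)*0 = -180*0 = 0)
-6*U = -6*0 = 0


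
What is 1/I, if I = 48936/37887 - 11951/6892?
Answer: -87039068/38506875 ≈ -2.2604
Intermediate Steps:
I = -38506875/87039068 (I = 48936*(1/37887) - 11951*1/6892 = 16312/12629 - 11951/6892 = -38506875/87039068 ≈ -0.44241)
1/I = 1/(-38506875/87039068) = -87039068/38506875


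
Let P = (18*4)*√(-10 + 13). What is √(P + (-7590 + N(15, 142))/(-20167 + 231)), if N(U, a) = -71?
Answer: √(9545606 + 1788498432*√3)/4984 ≈ 11.184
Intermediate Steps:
P = 72*√3 ≈ 124.71
√(P + (-7590 + N(15, 142))/(-20167 + 231)) = √(72*√3 + (-7590 - 71)/(-20167 + 231)) = √(72*√3 - 7661/(-19936)) = √(72*√3 - 7661*(-1/19936)) = √(72*√3 + 7661/19936) = √(7661/19936 + 72*√3)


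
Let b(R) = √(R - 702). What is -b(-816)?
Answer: -I*√1518 ≈ -38.962*I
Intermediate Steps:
b(R) = √(-702 + R)
-b(-816) = -√(-702 - 816) = -√(-1518) = -I*√1518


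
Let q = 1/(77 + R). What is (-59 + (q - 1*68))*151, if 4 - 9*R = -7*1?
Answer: -13499249/704 ≈ -19175.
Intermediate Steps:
R = 11/9 (R = 4/9 - (-7)/9 = 4/9 - 1/9*(-7) = 4/9 + 7/9 = 11/9 ≈ 1.2222)
q = 9/704 (q = 1/(77 + 11/9) = 1/(704/9) = 9/704 ≈ 0.012784)
(-59 + (q - 1*68))*151 = (-59 + (9/704 - 1*68))*151 = (-59 + (9/704 - 68))*151 = (-59 - 47863/704)*151 = -89399/704*151 = -13499249/704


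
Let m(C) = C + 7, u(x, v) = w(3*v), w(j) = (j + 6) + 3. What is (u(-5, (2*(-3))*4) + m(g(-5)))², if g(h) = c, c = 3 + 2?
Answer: 2601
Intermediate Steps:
c = 5
w(j) = 9 + j (w(j) = (6 + j) + 3 = 9 + j)
g(h) = 5
u(x, v) = 9 + 3*v
m(C) = 7 + C
(u(-5, (2*(-3))*4) + m(g(-5)))² = ((9 + 3*((2*(-3))*4)) + (7 + 5))² = ((9 + 3*(-6*4)) + 12)² = ((9 + 3*(-24)) + 12)² = ((9 - 72) + 12)² = (-63 + 12)² = (-51)² = 2601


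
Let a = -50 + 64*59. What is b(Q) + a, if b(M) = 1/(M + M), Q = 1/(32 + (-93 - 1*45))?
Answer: 3673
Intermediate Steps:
a = 3726 (a = -50 + 3776 = 3726)
Q = -1/106 (Q = 1/(32 + (-93 - 45)) = 1/(32 - 138) = 1/(-106) = -1/106 ≈ -0.0094340)
b(M) = 1/(2*M)
b(Q) + a = 1/(2*(-1/106)) + 3726 = (½)*(-106) + 3726 = -53 + 3726 = 3673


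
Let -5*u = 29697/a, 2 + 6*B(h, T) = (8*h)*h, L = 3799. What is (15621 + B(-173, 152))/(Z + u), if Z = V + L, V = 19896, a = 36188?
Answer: 10046874440/4287343603 ≈ 2.3434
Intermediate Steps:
Z = 23695 (Z = 19896 + 3799 = 23695)
B(h, T) = -⅓ + 4*h²/3 (B(h, T) = -⅓ + ((8*h)*h)/6 = -⅓ + (8*h²)/6 = -⅓ + 4*h²/3)
u = -29697/180940 (u = -29697/(5*36188) = -⅕*29697/36188 = -29697/180940 ≈ -0.16413)
(15621 + B(-173, 152))/(Z + u) = (15621 + (-⅓ + (4/3)*(-173)²))/(23695 - 29697/180940) = (15621 + (-⅓ + (4/3)*29929))/(4287343603/180940) = (15621 + (-⅓ + 119716/3))*(180940/4287343603) = (15621 + 39905)*(180940/4287343603) = 55526*(180940/4287343603) = 10046874440/4287343603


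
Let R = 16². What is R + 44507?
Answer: 44763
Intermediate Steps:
R = 256
R + 44507 = 256 + 44507 = 44763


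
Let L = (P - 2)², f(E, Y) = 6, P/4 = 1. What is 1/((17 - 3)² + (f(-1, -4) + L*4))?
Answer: 1/218 ≈ 0.0045872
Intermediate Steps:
P = 4 (P = 4*1 = 4)
L = 4 (L = (4 - 2)² = 2² = 4)
1/((17 - 3)² + (f(-1, -4) + L*4)) = 1/((17 - 3)² + (6 + 4*4)) = 1/(14² + (6 + 16)) = 1/(196 + 22) = 1/218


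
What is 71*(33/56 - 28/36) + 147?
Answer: 67343/504 ≈ 133.62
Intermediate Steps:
71*(33/56 - 28/36) + 147 = 71*(33*(1/56) - 28*1/36) + 147 = 71*(33/56 - 7/9) + 147 = 71*(-95/504) + 147 = -6745/504 + 147 = 67343/504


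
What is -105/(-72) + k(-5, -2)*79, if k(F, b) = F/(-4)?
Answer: 2405/24 ≈ 100.21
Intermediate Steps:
k(F, b) = -F/4 (k(F, b) = F*(-¼) = -F/4)
-105/(-72) + k(-5, -2)*79 = -105/(-72) - ¼*(-5)*79 = -105*(-1/72) + (5/4)*79 = 35/24 + 395/4 = 2405/24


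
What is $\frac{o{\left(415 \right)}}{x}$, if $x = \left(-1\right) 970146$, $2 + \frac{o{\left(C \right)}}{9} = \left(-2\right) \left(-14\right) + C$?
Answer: $- \frac{441}{107794} \approx -0.0040911$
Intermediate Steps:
$o{\left(C \right)} = 234 + 9 C$ ($o{\left(C \right)} = -18 + 9 \left(\left(-2\right) \left(-14\right) + C\right) = -18 + 9 \left(28 + C\right) = -18 + \left(252 + 9 C\right) = 234 + 9 C$)
$x = -970146$
$\frac{o{\left(415 \right)}}{x} = \frac{234 + 9 \cdot 415}{-970146} = \left(234 + 3735\right) \left(- \frac{1}{970146}\right) = 3969 \left(- \frac{1}{970146}\right) = - \frac{441}{107794}$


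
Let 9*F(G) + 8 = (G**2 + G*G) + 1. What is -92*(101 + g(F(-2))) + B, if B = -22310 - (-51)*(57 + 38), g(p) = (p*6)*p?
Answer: -722623/27 ≈ -26764.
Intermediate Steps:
F(G) = -7/9 + 2*G**2/9 (F(G) = -8/9 + ((G**2 + G*G) + 1)/9 = -8/9 + ((G**2 + G**2) + 1)/9 = -8/9 + (2*G**2 + 1)/9 = -8/9 + (1 + 2*G**2)/9 = -8/9 + (1/9 + 2*G**2/9) = -7/9 + 2*G**2/9)
g(p) = 6*p**2 (g(p) = (6*p)*p = 6*p**2)
B = -17465 (B = -22310 - (-51)*95 = -22310 - 1*(-4845) = -22310 + 4845 = -17465)
-92*(101 + g(F(-2))) + B = -92*(101 + 6*(-7/9 + (2/9)*(-2)**2)**2) - 17465 = -92*(101 + 6*(-7/9 + (2/9)*4)**2) - 17465 = -92*(101 + 6*(-7/9 + 8/9)**2) - 17465 = -92*(101 + 6*(1/9)**2) - 17465 = -92*(101 + 6*(1/81)) - 17465 = -92*(101 + 2/27) - 17465 = -92*2729/27 - 17465 = -251068/27 - 17465 = -722623/27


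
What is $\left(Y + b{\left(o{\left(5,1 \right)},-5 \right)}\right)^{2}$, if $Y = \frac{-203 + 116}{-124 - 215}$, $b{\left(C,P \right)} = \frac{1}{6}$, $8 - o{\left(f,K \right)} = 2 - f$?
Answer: $\frac{82369}{459684} \approx 0.17919$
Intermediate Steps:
$o{\left(f,K \right)} = 6 + f$ ($o{\left(f,K \right)} = 8 - \left(2 - f\right) = 8 + \left(-2 + f\right) = 6 + f$)
$b{\left(C,P \right)} = \frac{1}{6}$
$Y = \frac{29}{113}$ ($Y = - \frac{87}{-339} = \left(-87\right) \left(- \frac{1}{339}\right) = \frac{29}{113} \approx 0.25664$)
$\left(Y + b{\left(o{\left(5,1 \right)},-5 \right)}\right)^{2} = \left(\frac{29}{113} + \frac{1}{6}\right)^{2} = \left(\frac{287}{678}\right)^{2} = \frac{82369}{459684}$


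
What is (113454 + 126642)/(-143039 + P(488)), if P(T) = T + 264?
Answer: -80032/47429 ≈ -1.6874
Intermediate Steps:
P(T) = 264 + T
(113454 + 126642)/(-143039 + P(488)) = (113454 + 126642)/(-143039 + (264 + 488)) = 240096/(-143039 + 752) = 240096/(-142287) = 240096*(-1/142287) = -80032/47429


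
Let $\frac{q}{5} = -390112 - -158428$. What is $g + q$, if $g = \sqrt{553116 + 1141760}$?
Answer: $-1158420 + 2 \sqrt{423719} \approx -1.1571 \cdot 10^{6}$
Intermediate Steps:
$q = -1158420$ ($q = 5 \left(-390112 - -158428\right) = 5 \left(-390112 + 158428\right) = 5 \left(-231684\right) = -1158420$)
$g = 2 \sqrt{423719}$ ($g = \sqrt{1694876} = 2 \sqrt{423719} \approx 1301.9$)
$g + q = 2 \sqrt{423719} - 1158420 = -1158420 + 2 \sqrt{423719}$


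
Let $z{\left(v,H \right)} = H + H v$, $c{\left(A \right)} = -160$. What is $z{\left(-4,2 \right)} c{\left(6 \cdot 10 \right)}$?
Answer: $960$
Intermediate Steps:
$z{\left(-4,2 \right)} c{\left(6 \cdot 10 \right)} = 2 \left(1 - 4\right) \left(-160\right) = 2 \left(-3\right) \left(-160\right) = \left(-6\right) \left(-160\right) = 960$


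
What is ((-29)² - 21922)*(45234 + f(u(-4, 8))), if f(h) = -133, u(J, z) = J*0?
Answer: -950774181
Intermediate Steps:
u(J, z) = 0
((-29)² - 21922)*(45234 + f(u(-4, 8))) = ((-29)² - 21922)*(45234 - 133) = (841 - 21922)*45101 = -21081*45101 = -950774181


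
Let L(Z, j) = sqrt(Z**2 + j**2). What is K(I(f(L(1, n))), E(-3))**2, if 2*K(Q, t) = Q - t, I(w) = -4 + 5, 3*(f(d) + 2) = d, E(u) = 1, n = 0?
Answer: 0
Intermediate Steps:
f(d) = -2 + d/3
I(w) = 1
K(Q, t) = Q/2 - t/2 (K(Q, t) = (Q - t)/2 = Q/2 - t/2)
K(I(f(L(1, n))), E(-3))**2 = ((1/2)*1 - 1/2*1)**2 = (1/2 - 1/2)**2 = 0**2 = 0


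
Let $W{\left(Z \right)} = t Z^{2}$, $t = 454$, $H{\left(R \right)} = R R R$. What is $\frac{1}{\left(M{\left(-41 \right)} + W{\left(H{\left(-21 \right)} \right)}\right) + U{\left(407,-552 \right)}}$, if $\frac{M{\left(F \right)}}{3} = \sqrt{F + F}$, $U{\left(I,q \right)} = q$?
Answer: $\frac{6489636397}{252692283391602849777} - \frac{i \sqrt{82}}{505384566783205699554} \approx 2.5682 \cdot 10^{-11} - 1.7918 \cdot 10^{-20} i$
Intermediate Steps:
$H{\left(R \right)} = R^{3}$ ($H{\left(R \right)} = R^{2} R = R^{3}$)
$M{\left(F \right)} = 3 \sqrt{2} \sqrt{F}$ ($M{\left(F \right)} = 3 \sqrt{F + F} = 3 \sqrt{2 F} = 3 \sqrt{2} \sqrt{F}$)
$W{\left(Z \right)} = 454 Z^{2}$
$\frac{1}{\left(M{\left(-41 \right)} + W{\left(H{\left(-21 \right)} \right)}\right) + U{\left(407,-552 \right)}} = \frac{1}{\left(3 \sqrt{2} \sqrt{-41} + 454 \left(\left(-21\right)^{3}\right)^{2}\right) - 552} = \frac{1}{\left(3 \sqrt{2} i \sqrt{41} + 454 \left(-9261\right)^{2}\right) - 552} = \frac{1}{\left(3 i \sqrt{82} + 454 \cdot 85766121\right) - 552} = \frac{1}{\left(3 i \sqrt{82} + 38937818934\right) - 552} = \frac{1}{\left(38937818934 + 3 i \sqrt{82}\right) - 552} = \frac{1}{38937818382 + 3 i \sqrt{82}}$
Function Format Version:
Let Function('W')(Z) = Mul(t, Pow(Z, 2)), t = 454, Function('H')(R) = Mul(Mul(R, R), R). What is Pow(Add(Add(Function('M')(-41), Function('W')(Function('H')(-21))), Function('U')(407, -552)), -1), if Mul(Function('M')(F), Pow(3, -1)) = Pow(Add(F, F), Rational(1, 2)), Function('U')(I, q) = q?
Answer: Add(Rational(6489636397, 252692283391602849777), Mul(Rational(-1, 505384566783205699554), I, Pow(82, Rational(1, 2)))) ≈ Add(2.5682e-11, Mul(-1.7918e-20, I))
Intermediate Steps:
Function('H')(R) = Pow(R, 3) (Function('H')(R) = Mul(Pow(R, 2), R) = Pow(R, 3))
Function('M')(F) = Mul(3, Pow(2, Rational(1, 2)), Pow(F, Rational(1, 2))) (Function('M')(F) = Mul(3, Pow(Add(F, F), Rational(1, 2))) = Mul(3, Pow(Mul(2, F), Rational(1, 2))) = Mul(3, Mul(Pow(2, Rational(1, 2)), Pow(F, Rational(1, 2)))) = Mul(3, Pow(2, Rational(1, 2)), Pow(F, Rational(1, 2))))
Function('W')(Z) = Mul(454, Pow(Z, 2))
Pow(Add(Add(Function('M')(-41), Function('W')(Function('H')(-21))), Function('U')(407, -552)), -1) = Pow(Add(Add(Mul(3, Pow(2, Rational(1, 2)), Pow(-41, Rational(1, 2))), Mul(454, Pow(Pow(-21, 3), 2))), -552), -1) = Pow(Add(Add(Mul(3, Pow(2, Rational(1, 2)), Mul(I, Pow(41, Rational(1, 2)))), Mul(454, Pow(-9261, 2))), -552), -1) = Pow(Add(Add(Mul(3, I, Pow(82, Rational(1, 2))), Mul(454, 85766121)), -552), -1) = Pow(Add(Add(Mul(3, I, Pow(82, Rational(1, 2))), 38937818934), -552), -1) = Pow(Add(Add(38937818934, Mul(3, I, Pow(82, Rational(1, 2)))), -552), -1) = Pow(Add(38937818382, Mul(3, I, Pow(82, Rational(1, 2)))), -1)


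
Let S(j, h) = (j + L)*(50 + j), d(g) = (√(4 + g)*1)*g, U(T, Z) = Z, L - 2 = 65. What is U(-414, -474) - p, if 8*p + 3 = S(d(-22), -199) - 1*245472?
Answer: 247045/8 + 3861*I*√2/4 ≈ 30881.0 + 1365.1*I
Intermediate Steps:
L = 67 (L = 2 + 65 = 67)
d(g) = g*√(4 + g) (d(g) = √(4 + g)*g = g*√(4 + g))
S(j, h) = (50 + j)*(67 + j) (S(j, h) = (j + 67)*(50 + j) = (67 + j)*(50 + j) = (50 + j)*(67 + j))
p = -250837/8 - 3861*I*√2/4 (p = -3/8 + ((3350 + (-22*√(4 - 22))² + 117*(-22*√(4 - 22))) - 1*245472)/8 = -3/8 + ((3350 + (-66*I*√2)² + 117*(-66*I*√2)) - 245472)/8 = -3/8 + ((3350 - 8712 - 7722*I*√2) - 245472)/8 = -3/8 + ((-5362 - 7722*I*√2) - 245472)/8 = -3/8 + (-250834 - 7722*I*√2)/8 = -3/8 + (-125417/4 - 3861*I*√2/4) = -250837/8 - 3861*I*√2/4 ≈ -31355.0 - 1365.1*I)
U(-414, -474) - p = -474 - (-250837/8 - 3861*I*√2/4) = -474 + (250837/8 + 3861*I*√2/4) = 247045/8 + 3861*I*√2/4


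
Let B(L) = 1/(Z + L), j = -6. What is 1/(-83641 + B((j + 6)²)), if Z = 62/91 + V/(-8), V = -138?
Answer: -6527/545924443 ≈ -1.1956e-5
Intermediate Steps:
Z = 6527/364 (Z = 62/91 - 138/(-8) = 62*(1/91) - 138*(-⅛) = 62/91 + 69/4 = 6527/364 ≈ 17.931)
B(L) = 1/(6527/364 + L)
1/(-83641 + B((j + 6)²)) = 1/(-83641 + 364/(6527 + 364*(-6 + 6)²)) = 1/(-83641 + 364/(6527 + 364*0²)) = 1/(-83641 + 364/(6527 + 364*0)) = 1/(-83641 + 364/(6527 + 0)) = 1/(-83641 + 364/6527) = 1/(-545924443/6527) = -6527/545924443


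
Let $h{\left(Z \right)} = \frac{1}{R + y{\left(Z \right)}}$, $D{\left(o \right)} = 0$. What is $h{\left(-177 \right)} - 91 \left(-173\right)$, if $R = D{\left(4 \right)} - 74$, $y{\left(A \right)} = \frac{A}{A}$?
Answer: $\frac{1149238}{73} \approx 15743.0$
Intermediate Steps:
$y{\left(A \right)} = 1$
$R = -74$ ($R = 0 - 74 = -74$)
$h{\left(Z \right)} = - \frac{1}{73}$ ($h{\left(Z \right)} = \frac{1}{-74 + 1} = \frac{1}{-73} = - \frac{1}{73}$)
$h{\left(-177 \right)} - 91 \left(-173\right) = - \frac{1}{73} - 91 \left(-173\right) = - \frac{1}{73} - -15743 = - \frac{1}{73} + 15743 = \frac{1149238}{73}$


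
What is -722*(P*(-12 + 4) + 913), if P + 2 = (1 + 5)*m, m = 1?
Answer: -636082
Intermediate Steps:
P = 4 (P = -2 + (1 + 5)*1 = -2 + 6*1 = -2 + 6 = 4)
-722*(P*(-12 + 4) + 913) = -722*(4*(-12 + 4) + 913) = -722*(4*(-8) + 913) = -722*(-32 + 913) = -722*881 = -636082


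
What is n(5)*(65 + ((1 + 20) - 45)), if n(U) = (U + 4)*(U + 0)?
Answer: 1845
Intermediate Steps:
n(U) = U*(4 + U) (n(U) = (4 + U)*U = U*(4 + U))
n(5)*(65 + ((1 + 20) - 45)) = (5*(4 + 5))*(65 + ((1 + 20) - 45)) = (5*9)*(65 + (21 - 45)) = 45*(65 - 24) = 45*41 = 1845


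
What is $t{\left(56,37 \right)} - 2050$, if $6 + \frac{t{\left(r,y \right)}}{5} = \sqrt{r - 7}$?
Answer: $-2045$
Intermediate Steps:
$t{\left(r,y \right)} = -30 + 5 \sqrt{-7 + r}$ ($t{\left(r,y \right)} = -30 + 5 \sqrt{r - 7} = -30 + 5 \sqrt{-7 + r}$)
$t{\left(56,37 \right)} - 2050 = \left(-30 + 5 \sqrt{-7 + 56}\right) - 2050 = \left(-30 + 5 \sqrt{49}\right) - 2050 = \left(-30 + 5 \cdot 7\right) - 2050 = \left(-30 + 35\right) - 2050 = 5 - 2050 = -2045$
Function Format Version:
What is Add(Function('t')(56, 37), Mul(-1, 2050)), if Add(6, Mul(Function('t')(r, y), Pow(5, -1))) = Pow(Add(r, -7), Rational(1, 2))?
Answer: -2045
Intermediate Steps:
Function('t')(r, y) = Add(-30, Mul(5, Pow(Add(-7, r), Rational(1, 2)))) (Function('t')(r, y) = Add(-30, Mul(5, Pow(Add(r, -7), Rational(1, 2)))) = Add(-30, Mul(5, Pow(Add(-7, r), Rational(1, 2)))))
Add(Function('t')(56, 37), Mul(-1, 2050)) = Add(Add(-30, Mul(5, Pow(Add(-7, 56), Rational(1, 2)))), Mul(-1, 2050)) = Add(Add(-30, Mul(5, Pow(49, Rational(1, 2)))), -2050) = Add(Add(-30, Mul(5, 7)), -2050) = Add(Add(-30, 35), -2050) = Add(5, -2050) = -2045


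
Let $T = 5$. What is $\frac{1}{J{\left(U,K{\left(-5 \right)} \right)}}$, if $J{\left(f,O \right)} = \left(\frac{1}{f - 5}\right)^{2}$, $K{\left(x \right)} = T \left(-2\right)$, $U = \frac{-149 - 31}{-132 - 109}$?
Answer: $\frac{1050625}{58081} \approx 18.089$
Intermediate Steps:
$U = \frac{180}{241}$ ($U = - \frac{180}{-241} = \left(-180\right) \left(- \frac{1}{241}\right) = \frac{180}{241} \approx 0.74689$)
$K{\left(x \right)} = -10$ ($K{\left(x \right)} = 5 \left(-2\right) = -10$)
$J{\left(f,O \right)} = \frac{1}{\left(-5 + f\right)^{2}}$ ($J{\left(f,O \right)} = \left(\frac{1}{-5 + f}\right)^{2} = \frac{1}{\left(-5 + f\right)^{2}}$)
$\frac{1}{J{\left(U,K{\left(-5 \right)} \right)}} = \frac{1}{\frac{1}{\left(-5 + \frac{180}{241}\right)^{2}}} = \frac{1}{\frac{1}{\frac{1050625}{58081}}} = \frac{1}{\frac{58081}{1050625}} = \frac{1050625}{58081}$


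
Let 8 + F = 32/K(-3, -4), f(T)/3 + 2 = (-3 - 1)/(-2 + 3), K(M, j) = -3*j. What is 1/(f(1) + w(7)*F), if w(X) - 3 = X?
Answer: -3/214 ≈ -0.014019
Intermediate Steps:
w(X) = 3 + X
f(T) = -18 (f(T) = -6 + 3*((-3 - 1)/(-2 + 3)) = -6 + 3*(-4/1) = -6 + 3*(-4*1) = -6 + 3*(-4) = -6 - 12 = -18)
F = -16/3 (F = -8 + 32/((-3*(-4))) = -8 + 32/12 = -8 + 32*(1/12) = -8 + 8/3 = -16/3 ≈ -5.3333)
1/(f(1) + w(7)*F) = 1/(-18 + (3 + 7)*(-16/3)) = 1/(-18 + 10*(-16/3)) = 1/(-18 - 160/3) = 1/(-214/3) = -3/214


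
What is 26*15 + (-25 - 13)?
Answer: 352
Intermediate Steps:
26*15 + (-25 - 13) = 390 - 38 = 352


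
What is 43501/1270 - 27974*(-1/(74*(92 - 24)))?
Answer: 63606003/1597660 ≈ 39.812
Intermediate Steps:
43501/1270 - 27974*(-1/(74*(92 - 24))) = 43501*(1/1270) - 27974/((-74*68)) = 43501/1270 - 27974/(-5032) = 43501/1270 - 27974*(-1/5032) = 43501/1270 + 13987/2516 = 63606003/1597660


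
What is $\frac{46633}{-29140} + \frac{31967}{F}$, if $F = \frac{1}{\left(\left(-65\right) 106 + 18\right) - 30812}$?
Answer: $- \frac{35103338678553}{29140} \approx -1.2046 \cdot 10^{9}$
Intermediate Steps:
$F = - \frac{1}{37684}$ ($F = \frac{1}{\left(-6890 + 18\right) - 30812} = \frac{1}{-6872 - 30812} = \frac{1}{-37684} = - \frac{1}{37684} \approx -2.6536 \cdot 10^{-5}$)
$\frac{46633}{-29140} + \frac{31967}{F} = \frac{46633}{-29140} + \frac{31967}{- \frac{1}{37684}} = 46633 \left(- \frac{1}{29140}\right) + 31967 \left(-37684\right) = - \frac{46633}{29140} - 1204644428 = - \frac{35103338678553}{29140}$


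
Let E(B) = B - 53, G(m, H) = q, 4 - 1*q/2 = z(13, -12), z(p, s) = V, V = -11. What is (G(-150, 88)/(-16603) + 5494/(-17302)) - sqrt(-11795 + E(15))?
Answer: -1118731/3503233 - I*sqrt(11833) ≈ -0.31934 - 108.78*I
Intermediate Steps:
z(p, s) = -11
q = 30 (q = 8 - 2*(-11) = 8 + 22 = 30)
G(m, H) = 30
E(B) = -53 + B
(G(-150, 88)/(-16603) + 5494/(-17302)) - sqrt(-11795 + E(15)) = (30/(-16603) + 5494/(-17302)) - sqrt(-11795 + (-53 + 15)) = (30*(-1/16603) + 5494*(-1/17302)) - sqrt(-11795 - 38) = (-30/16603 - 67/211) - sqrt(-11833) = -1118731/3503233 - I*sqrt(11833)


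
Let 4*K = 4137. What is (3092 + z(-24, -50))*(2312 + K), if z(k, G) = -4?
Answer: 10333220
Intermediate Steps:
K = 4137/4 (K = (¼)*4137 = 4137/4 ≈ 1034.3)
(3092 + z(-24, -50))*(2312 + K) = (3092 - 4)*(2312 + 4137/4) = 3088*(13385/4) = 10333220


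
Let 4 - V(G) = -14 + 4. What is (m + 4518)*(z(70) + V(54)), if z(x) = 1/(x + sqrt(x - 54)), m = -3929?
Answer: 610793/74 ≈ 8254.0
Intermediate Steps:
z(x) = 1/(x + sqrt(-54 + x))
V(G) = 14 (V(G) = 4 - (-14 + 4) = 4 - 1*(-10) = 4 + 10 = 14)
(m + 4518)*(z(70) + V(54)) = (-3929 + 4518)*(1/(70 + sqrt(-54 + 70)) + 14) = 589*(1/(70 + sqrt(16)) + 14) = 589*(1/(70 + 4) + 14) = 589*(1/74 + 14) = 589*(1037/74) = 610793/74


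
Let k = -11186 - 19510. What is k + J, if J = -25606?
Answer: -56302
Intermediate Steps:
k = -30696
k + J = -30696 - 25606 = -56302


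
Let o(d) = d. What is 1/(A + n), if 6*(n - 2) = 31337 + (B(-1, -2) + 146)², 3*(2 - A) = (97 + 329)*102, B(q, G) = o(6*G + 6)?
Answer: -2/11981 ≈ -0.00016693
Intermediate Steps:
B(q, G) = 6 + 6*G (B(q, G) = 6*G + 6 = 6 + 6*G)
A = -14482 (A = 2 - (97 + 329)*102/3 = 2 - 142*102 = 2 - ⅓*43452 = 2 - 14484 = -14482)
n = 16983/2 (n = 2 + (31337 + ((6 + 6*(-2)) + 146)²)/6 = 2 + (31337 + ((6 - 12) + 146)²)/6 = 2 + (31337 + (-6 + 146)²)/6 = 2 + (31337 + 140²)/6 = 2 + (31337 + 19600)/6 = 2 + (⅙)*50937 = 2 + 16979/2 = 16983/2 ≈ 8491.5)
1/(A + n) = 1/(-14482 + 16983/2) = 1/(-11981/2) = -2/11981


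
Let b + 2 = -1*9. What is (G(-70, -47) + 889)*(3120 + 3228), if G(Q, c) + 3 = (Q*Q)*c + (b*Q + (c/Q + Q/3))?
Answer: -50805158942/35 ≈ -1.4516e+9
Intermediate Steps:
b = -11 (b = -2 - 1*9 = -2 - 9 = -11)
G(Q, c) = -3 - 32*Q/3 + c/Q + c*Q² (G(Q, c) = -3 + ((Q*Q)*c + (-11*Q + (c/Q + Q/3))) = -3 + (Q²*c + (-11*Q + (c/Q + Q*(⅓)))) = -3 + (c*Q² + (-11*Q + (c/Q + Q/3))) = -3 + (c*Q² + (-11*Q + (Q/3 + c/Q))) = -3 + (c*Q² + (-32*Q/3 + c/Q)) = -3 + (-32*Q/3 + c/Q + c*Q²) = -3 - 32*Q/3 + c/Q + c*Q²)
(G(-70, -47) + 889)*(3120 + 3228) = ((-3 - 32/3*(-70) - 47/(-70) - 47*(-70)²) + 889)*(3120 + 3228) = ((-3 + 2240/3 - 47*(-1/70) - 47*4900) + 889)*6348 = ((-3 + 2240/3 + 47/70 - 230300) + 889)*6348 = (-48206689/210 + 889)*6348 = -48019999/210*6348 = -50805158942/35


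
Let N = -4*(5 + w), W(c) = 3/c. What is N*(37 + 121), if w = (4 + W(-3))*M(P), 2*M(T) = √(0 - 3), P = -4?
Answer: -3160 - 948*I*√3 ≈ -3160.0 - 1642.0*I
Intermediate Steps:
M(T) = I*√3/2 (M(T) = √(0 - 3)/2 = √(-3)/2 = (I*√3)/2 = I*√3/2)
w = 3*I*√3/2 (w = (4 + 3/(-3))*(I*√3/2) = (4 + 3*(-⅓))*(I*√3/2) = (4 - 1)*(I*√3/2) = 3*(I*√3/2) = 3*I*√3/2 ≈ 2.5981*I)
N = -20 - 6*I*√3 (N = -4*(5 + 3*I*√3/2) = -20 - 6*I*√3 ≈ -20.0 - 10.392*I)
N*(37 + 121) = (-20 - 6*I*√3)*(37 + 121) = (-20 - 6*I*√3)*158 = -3160 - 948*I*√3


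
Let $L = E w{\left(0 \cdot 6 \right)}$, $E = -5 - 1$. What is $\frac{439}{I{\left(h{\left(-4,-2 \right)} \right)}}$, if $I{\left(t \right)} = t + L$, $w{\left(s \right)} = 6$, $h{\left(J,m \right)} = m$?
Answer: $- \frac{439}{38} \approx -11.553$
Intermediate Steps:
$E = -6$
$L = -36$ ($L = \left(-6\right) 6 = -36$)
$I{\left(t \right)} = -36 + t$ ($I{\left(t \right)} = t - 36 = -36 + t$)
$\frac{439}{I{\left(h{\left(-4,-2 \right)} \right)}} = \frac{439}{-36 - 2} = \frac{439}{-38} = 439 \left(- \frac{1}{38}\right) = - \frac{439}{38}$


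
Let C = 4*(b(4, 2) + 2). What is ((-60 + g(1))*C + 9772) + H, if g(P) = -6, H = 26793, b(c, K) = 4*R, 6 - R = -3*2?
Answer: 23365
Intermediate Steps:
R = 12 (R = 6 - (-3)*2 = 6 - 1*(-6) = 6 + 6 = 12)
b(c, K) = 48 (b(c, K) = 4*12 = 48)
C = 200 (C = 4*(48 + 2) = 4*50 = 200)
((-60 + g(1))*C + 9772) + H = ((-60 - 6)*200 + 9772) + 26793 = (-66*200 + 9772) + 26793 = (-13200 + 9772) + 26793 = -3428 + 26793 = 23365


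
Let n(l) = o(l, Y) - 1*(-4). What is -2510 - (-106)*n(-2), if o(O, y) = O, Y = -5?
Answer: -2298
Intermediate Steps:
n(l) = 4 + l (n(l) = l - 1*(-4) = l + 4 = 4 + l)
-2510 - (-106)*n(-2) = -2510 - (-106)*(4 - 2) = -2510 - (-106)*2 = -2510 - 1*(-212) = -2510 + 212 = -2298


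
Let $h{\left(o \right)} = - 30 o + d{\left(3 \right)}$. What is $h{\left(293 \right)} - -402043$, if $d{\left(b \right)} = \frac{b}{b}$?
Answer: $393254$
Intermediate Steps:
$d{\left(b \right)} = 1$
$h{\left(o \right)} = 1 - 30 o$ ($h{\left(o \right)} = - 30 o + 1 = 1 - 30 o$)
$h{\left(293 \right)} - -402043 = \left(1 - 8790\right) - -402043 = \left(1 - 8790\right) + 402043 = -8789 + 402043 = 393254$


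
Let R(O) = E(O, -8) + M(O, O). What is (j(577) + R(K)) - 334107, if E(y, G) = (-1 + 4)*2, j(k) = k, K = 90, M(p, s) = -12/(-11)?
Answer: -3668752/11 ≈ -3.3352e+5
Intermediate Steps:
M(p, s) = 12/11 (M(p, s) = -12*(-1/11) = 12/11)
E(y, G) = 6 (E(y, G) = 3*2 = 6)
R(O) = 78/11 (R(O) = 6 + 12/11 = 78/11)
(j(577) + R(K)) - 334107 = (577 + 78/11) - 334107 = 6425/11 - 334107 = -3668752/11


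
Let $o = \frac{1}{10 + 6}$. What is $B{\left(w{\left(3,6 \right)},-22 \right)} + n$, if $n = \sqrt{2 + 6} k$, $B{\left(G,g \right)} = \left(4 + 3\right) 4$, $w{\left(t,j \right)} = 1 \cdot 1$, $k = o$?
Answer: $28 + \frac{\sqrt{2}}{8} \approx 28.177$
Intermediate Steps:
$o = \frac{1}{16} \approx 0.0625$
$k = \frac{1}{16} \approx 0.0625$
$w{\left(t,j \right)} = 1$
$B{\left(G,g \right)} = 28$ ($B{\left(G,g \right)} = 7 \cdot 4 = 28$)
$n = \frac{\sqrt{2}}{8}$ ($n = \sqrt{2 + 6} \cdot \frac{1}{16} = \sqrt{8} \cdot \frac{1}{16} = 2 \sqrt{2} \cdot \frac{1}{16} = \frac{\sqrt{2}}{8} \approx 0.17678$)
$B{\left(w{\left(3,6 \right)},-22 \right)} + n = 28 + \frac{\sqrt{2}}{8}$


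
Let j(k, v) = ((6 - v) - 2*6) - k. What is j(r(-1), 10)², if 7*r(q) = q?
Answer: 12321/49 ≈ 251.45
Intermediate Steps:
r(q) = q/7
j(k, v) = -6 - k - v (j(k, v) = ((6 - v) - 12) - k = (-6 - v) - k = -6 - k - v)
j(r(-1), 10)² = (-6 - (-1)/7 - 1*10)² = (-6 - 1*(-⅐) - 10)² = (-6 + ⅐ - 10)² = (-111/7)² = 12321/49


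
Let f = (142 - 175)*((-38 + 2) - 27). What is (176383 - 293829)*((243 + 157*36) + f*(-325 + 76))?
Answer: 60106044096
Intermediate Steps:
f = 2079 (f = -33*(-36 - 27) = -33*(-63) = 2079)
(176383 - 293829)*((243 + 157*36) + f*(-325 + 76)) = (176383 - 293829)*((243 + 157*36) + 2079*(-325 + 76)) = -117446*((243 + 5652) + 2079*(-249)) = -117446*(5895 - 517671) = -117446*(-511776) = 60106044096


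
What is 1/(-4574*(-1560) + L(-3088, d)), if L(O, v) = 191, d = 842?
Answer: 1/7135631 ≈ 1.4014e-7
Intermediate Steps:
1/(-4574*(-1560) + L(-3088, d)) = 1/(-4574*(-1560) + 191) = 1/(7135440 + 191) = 1/7135631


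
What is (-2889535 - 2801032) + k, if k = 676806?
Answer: -5013761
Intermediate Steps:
(-2889535 - 2801032) + k = (-2889535 - 2801032) + 676806 = -5690567 + 676806 = -5013761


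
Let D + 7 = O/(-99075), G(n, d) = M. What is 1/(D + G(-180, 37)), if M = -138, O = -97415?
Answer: -19815/2853692 ≈ -0.0069436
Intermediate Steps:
G(n, d) = -138
D = -119222/19815 (D = -7 - 97415/(-99075) = -7 - 97415*(-1/99075) = -7 + 19483/19815 = -119222/19815 ≈ -6.0168)
1/(D + G(-180, 37)) = 1/(-119222/19815 - 138) = 1/(-2853692/19815) = -19815/2853692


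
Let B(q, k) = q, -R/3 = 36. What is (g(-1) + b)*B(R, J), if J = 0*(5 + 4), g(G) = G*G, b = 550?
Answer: -59508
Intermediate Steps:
g(G) = G**2
J = 0 (J = 0*9 = 0)
R = -108 (R = -3*36 = -108)
(g(-1) + b)*B(R, J) = ((-1)**2 + 550)*(-108) = (1 + 550)*(-108) = 551*(-108) = -59508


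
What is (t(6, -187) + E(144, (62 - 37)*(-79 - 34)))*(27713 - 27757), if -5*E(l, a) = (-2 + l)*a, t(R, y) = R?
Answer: -3530384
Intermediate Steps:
E(l, a) = -a*(-2 + l)/5 (E(l, a) = -(-2 + l)*a/5 = -a*(-2 + l)/5)
(t(6, -187) + E(144, (62 - 37)*(-79 - 34)))*(27713 - 27757) = (6 + ((62 - 37)*(-79 - 34))*(2 - 1*144)/5)*(27713 - 27757) = (6 + (25*(-113))*(2 - 144)/5)*(-44) = (6 + (⅕)*(-2825)*(-142))*(-44) = (6 + 80230)*(-44) = 80236*(-44) = -3530384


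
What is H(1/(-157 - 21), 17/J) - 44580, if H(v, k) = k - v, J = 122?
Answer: -242024033/5429 ≈ -44580.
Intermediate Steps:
H(1/(-157 - 21), 17/J) - 44580 = (17/122 - 1/(-157 - 21)) - 44580 = (17*(1/122) - 1/(-178)) - 44580 = (17/122 - 1*(-1/178)) - 44580 = (17/122 + 1/178) - 44580 = 787/5429 - 44580 = -242024033/5429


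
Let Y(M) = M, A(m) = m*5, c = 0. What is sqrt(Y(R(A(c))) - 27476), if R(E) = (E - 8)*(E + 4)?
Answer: 46*I*sqrt(13) ≈ 165.86*I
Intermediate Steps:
A(m) = 5*m
R(E) = (-8 + E)*(4 + E)
sqrt(Y(R(A(c))) - 27476) = sqrt((-32 + (5*0)**2 - 20*0) - 27476) = sqrt((-32 + 0**2 - 4*0) - 27476) = sqrt((-32 + 0 + 0) - 27476) = sqrt(-32 - 27476) = sqrt(-27508) = 46*I*sqrt(13)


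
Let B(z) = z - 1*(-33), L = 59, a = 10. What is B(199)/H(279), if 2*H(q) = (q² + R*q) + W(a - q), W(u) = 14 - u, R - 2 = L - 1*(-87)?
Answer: 58/14927 ≈ 0.0038856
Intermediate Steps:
R = 148 (R = 2 + (59 - 1*(-87)) = 2 + (59 + 87) = 2 + 146 = 148)
H(q) = 2 + q²/2 + 149*q/2 (H(q) = ((q² + 148*q) + (14 - (10 - q)))/2 = ((q² + 148*q) + (14 + (-10 + q)))/2 = ((q² + 148*q) + (4 + q))/2 = (4 + q² + 149*q)/2 = 2 + q²/2 + 149*q/2)
B(z) = 33 + z (B(z) = z + 33 = 33 + z)
B(199)/H(279) = (33 + 199)/(2 + (½)*279² + (149/2)*279) = 232/(2 + (½)*77841 + 41571/2) = 232/(2 + 77841/2 + 41571/2) = 232/59708 = 232*(1/59708) = 58/14927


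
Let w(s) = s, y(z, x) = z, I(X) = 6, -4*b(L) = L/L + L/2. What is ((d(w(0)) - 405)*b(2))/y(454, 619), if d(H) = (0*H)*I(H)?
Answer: 405/908 ≈ 0.44604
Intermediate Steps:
b(L) = -1/4 - L/8 (b(L) = -(L/L + L/2)/4 = -(1 + L*(1/2))/4 = -(1 + L/2)/4 = -1/4 - L/8)
d(H) = 0 (d(H) = (0*H)*6 = 0*6 = 0)
((d(w(0)) - 405)*b(2))/y(454, 619) = ((0 - 405)*(-1/4 - 1/8*2))/454 = -405*(-1/4 - 1/4)*(1/454) = -405*(-1/2)*(1/454) = (405/2)*(1/454) = 405/908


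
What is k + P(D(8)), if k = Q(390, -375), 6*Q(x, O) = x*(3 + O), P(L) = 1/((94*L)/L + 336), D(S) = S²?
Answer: -10397399/430 ≈ -24180.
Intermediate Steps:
P(L) = 1/430 (P(L) = 1/(94 + 336) = 1/430)
Q(x, O) = x*(3 + O)/6 (Q(x, O) = (x*(3 + O))/6 = x*(3 + O)/6)
k = -24180 (k = (⅙)*390*(3 - 375) = (⅙)*390*(-372) = -24180)
k + P(D(8)) = -24180 + 1/430 = -10397399/430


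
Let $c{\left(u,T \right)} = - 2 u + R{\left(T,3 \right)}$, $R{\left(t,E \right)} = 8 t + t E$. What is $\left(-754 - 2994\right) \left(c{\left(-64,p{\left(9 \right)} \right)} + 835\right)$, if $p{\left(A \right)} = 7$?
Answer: $-3897920$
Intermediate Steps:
$R{\left(t,E \right)} = 8 t + E t$
$c{\left(u,T \right)} = - 2 u + 11 T$ ($c{\left(u,T \right)} = - 2 u + T \left(8 + 3\right) = - 2 u + T 11 = - 2 u + 11 T$)
$\left(-754 - 2994\right) \left(c{\left(-64,p{\left(9 \right)} \right)} + 835\right) = \left(-754 - 2994\right) \left(\left(\left(-2\right) \left(-64\right) + 11 \cdot 7\right) + 835\right) = - 3748 \left(\left(128 + 77\right) + 835\right) = - 3748 \left(205 + 835\right) = \left(-3748\right) 1040 = -3897920$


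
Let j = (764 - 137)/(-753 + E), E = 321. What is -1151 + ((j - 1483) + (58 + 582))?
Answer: -287345/144 ≈ -1995.5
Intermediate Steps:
j = -209/144 (j = (764 - 137)/(-753 + 321) = 627/(-432) = 627*(-1/432) = -209/144 ≈ -1.4514)
-1151 + ((j - 1483) + (58 + 582)) = -1151 + ((-209/144 - 1483) + (58 + 582)) = -1151 + (-213761/144 + 640) = -1151 - 121601/144 = -287345/144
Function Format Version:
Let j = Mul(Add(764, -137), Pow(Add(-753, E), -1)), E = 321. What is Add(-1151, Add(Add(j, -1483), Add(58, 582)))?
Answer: Rational(-287345, 144) ≈ -1995.5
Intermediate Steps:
j = Rational(-209, 144) (j = Mul(Add(764, -137), Pow(Add(-753, 321), -1)) = Mul(627, Pow(-432, -1)) = Mul(627, Rational(-1, 432)) = Rational(-209, 144) ≈ -1.4514)
Add(-1151, Add(Add(j, -1483), Add(58, 582))) = Add(-1151, Add(Add(Rational(-209, 144), -1483), Add(58, 582))) = Add(-1151, Add(Rational(-213761, 144), 640)) = Add(-1151, Rational(-121601, 144)) = Rational(-287345, 144)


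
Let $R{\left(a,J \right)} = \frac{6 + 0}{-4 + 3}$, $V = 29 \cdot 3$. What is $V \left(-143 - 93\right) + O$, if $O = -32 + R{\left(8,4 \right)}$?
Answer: $-20570$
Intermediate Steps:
$V = 87$
$R{\left(a,J \right)} = -6$ ($R{\left(a,J \right)} = \frac{6}{-1} = 6 \left(-1\right) = -6$)
$O = -38$ ($O = -32 - 6 = -38$)
$V \left(-143 - 93\right) + O = 87 \left(-143 - 93\right) - 38 = 87 \left(-236\right) - 38 = -20532 - 38 = -20570$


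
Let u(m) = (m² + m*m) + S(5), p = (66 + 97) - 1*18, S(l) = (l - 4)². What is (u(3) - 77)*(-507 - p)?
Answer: 37816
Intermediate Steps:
S(l) = (-4 + l)²
p = 145 (p = 163 - 18 = 145)
u(m) = 1 + 2*m² (u(m) = (m² + m*m) + (-4 + 5)² = (m² + m²) + 1² = 2*m² + 1 = 1 + 2*m²)
(u(3) - 77)*(-507 - p) = ((1 + 2*3²) - 77)*(-507 - 1*145) = ((1 + 2*9) - 77)*(-507 - 145) = ((1 + 18) - 77)*(-652) = (19 - 77)*(-652) = -58*(-652) = 37816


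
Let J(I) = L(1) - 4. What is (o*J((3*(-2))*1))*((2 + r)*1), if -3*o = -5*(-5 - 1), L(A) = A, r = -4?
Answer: -60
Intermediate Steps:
o = -10 (o = -(-5)*(-5 - 1)/3 = -(-5)*(-6)/3 = -⅓*30 = -10)
J(I) = -3 (J(I) = 1 - 4 = -3)
(o*J((3*(-2))*1))*((2 + r)*1) = (-10*(-3))*((2 - 4)*1) = 30*(-2*1) = 30*(-2) = -60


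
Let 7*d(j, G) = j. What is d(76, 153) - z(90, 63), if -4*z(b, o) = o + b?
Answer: 1375/28 ≈ 49.107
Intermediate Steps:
z(b, o) = -b/4 - o/4 (z(b, o) = -(o + b)/4 = -(b + o)/4 = -b/4 - o/4)
d(j, G) = j/7
d(76, 153) - z(90, 63) = (⅐)*76 - (-¼*90 - ¼*63) = 76/7 - (-45/2 - 63/4) = 76/7 - 1*(-153/4) = 76/7 + 153/4 = 1375/28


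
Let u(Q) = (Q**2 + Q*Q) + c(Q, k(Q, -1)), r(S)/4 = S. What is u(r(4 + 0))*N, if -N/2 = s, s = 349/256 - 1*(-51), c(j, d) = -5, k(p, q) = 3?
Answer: -6796335/128 ≈ -53096.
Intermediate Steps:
r(S) = 4*S
u(Q) = -5 + 2*Q**2 (u(Q) = (Q**2 + Q*Q) - 5 = (Q**2 + Q**2) - 5 = 2*Q**2 - 5 = -5 + 2*Q**2)
s = 13405/256 (s = 349*(1/256) + 51 = 349/256 + 51 = 13405/256 ≈ 52.363)
N = -13405/128 (N = -2*13405/256 = -13405/128 ≈ -104.73)
u(r(4 + 0))*N = (-5 + 2*(4*(4 + 0))**2)*(-13405/128) = (-5 + 2*(4*4)**2)*(-13405/128) = (-5 + 2*16**2)*(-13405/128) = (-5 + 2*256)*(-13405/128) = (-5 + 512)*(-13405/128) = 507*(-13405/128) = -6796335/128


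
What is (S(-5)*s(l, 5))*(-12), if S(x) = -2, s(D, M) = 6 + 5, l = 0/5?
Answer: 264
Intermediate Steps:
l = 0 (l = 0*(⅕) = 0)
s(D, M) = 11
(S(-5)*s(l, 5))*(-12) = -2*11*(-12) = -22*(-12) = 264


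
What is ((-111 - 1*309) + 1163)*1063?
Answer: 789809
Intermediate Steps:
((-111 - 1*309) + 1163)*1063 = ((-111 - 309) + 1163)*1063 = (-420 + 1163)*1063 = 743*1063 = 789809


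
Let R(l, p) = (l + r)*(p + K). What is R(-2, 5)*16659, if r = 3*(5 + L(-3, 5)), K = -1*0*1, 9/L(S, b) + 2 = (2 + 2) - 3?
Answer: -1166130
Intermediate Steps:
L(S, b) = -9 (L(S, b) = 9/(-2 + ((2 + 2) - 3)) = 9/(-2 + (4 - 3)) = 9/(-2 + 1) = 9/(-1) = 9*(-1) = -9)
K = 0 (K = 0*1 = 0)
r = -12 (r = 3*(5 - 9) = 3*(-4) = -12)
R(l, p) = p*(-12 + l) (R(l, p) = (l - 12)*(p + 0) = (-12 + l)*p = p*(-12 + l))
R(-2, 5)*16659 = (5*(-12 - 2))*16659 = (5*(-14))*16659 = -70*16659 = -1166130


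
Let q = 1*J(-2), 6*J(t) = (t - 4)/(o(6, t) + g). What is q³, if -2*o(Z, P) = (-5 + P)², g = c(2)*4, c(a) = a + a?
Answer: 8/4913 ≈ 0.0016283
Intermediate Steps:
c(a) = 2*a
g = 16 (g = (2*2)*4 = 4*4 = 16)
o(Z, P) = -(-5 + P)²/2
J(t) = (-4 + t)/(6*(16 - (-5 + t)²/2)) (J(t) = ((t - 4)/(-(-5 + t)²/2 + 16))/6 = ((-4 + t)/(16 - (-5 + t)²/2))/6 = (-4 + t)/(6*(16 - (-5 + t)²/2)))
q = 2/17 (q = 1*((4 - 1*(-2))/(3*(-32 + (-5 - 2)²))) = 1*((4 + 2)/(3*(-32 + (-7)²))) = 1*((⅓)*6/(-32 + 49)) = 1*((⅓)*6/17) = 1*((⅓)*(1/17)*6) = 1*(2/17) = 2/17 ≈ 0.11765)
q³ = (2/17)³ = 8/4913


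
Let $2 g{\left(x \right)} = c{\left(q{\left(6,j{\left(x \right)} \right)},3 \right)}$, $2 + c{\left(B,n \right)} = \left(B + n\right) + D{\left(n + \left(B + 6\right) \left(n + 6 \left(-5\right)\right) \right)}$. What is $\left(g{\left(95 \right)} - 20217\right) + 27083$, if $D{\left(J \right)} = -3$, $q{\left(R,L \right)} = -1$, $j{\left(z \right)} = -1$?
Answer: $\frac{13729}{2} \approx 6864.5$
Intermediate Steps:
$c{\left(B,n \right)} = -5 + B + n$ ($c{\left(B,n \right)} = -2 - \left(3 - B - n\right) = -2 + \left(-3 + B + n\right) = -5 + B + n$)
$g{\left(x \right)} = - \frac{3}{2}$ ($g{\left(x \right)} = \frac{-5 - 1 + 3}{2} = \frac{1}{2} \left(-3\right) = - \frac{3}{2}$)
$\left(g{\left(95 \right)} - 20217\right) + 27083 = \left(- \frac{3}{2} - 20217\right) + 27083 = - \frac{40437}{2} + 27083 = \frac{13729}{2}$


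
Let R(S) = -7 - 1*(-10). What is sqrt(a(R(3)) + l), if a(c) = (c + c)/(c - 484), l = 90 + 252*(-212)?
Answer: 2*I*sqrt(3084852615)/481 ≈ 230.94*I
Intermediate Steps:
R(S) = 3 (R(S) = -7 + 10 = 3)
l = -53334 (l = 90 - 53424 = -53334)
a(c) = 2*c/(-484 + c) (a(c) = (2*c)/(-484 + c) = 2*c/(-484 + c))
sqrt(a(R(3)) + l) = sqrt(2*3/(-484 + 3) - 53334) = sqrt(2*3/(-481) - 53334) = sqrt(2*3*(-1/481) - 53334) = sqrt(-6/481 - 53334) = sqrt(-25653660/481) = 2*I*sqrt(3084852615)/481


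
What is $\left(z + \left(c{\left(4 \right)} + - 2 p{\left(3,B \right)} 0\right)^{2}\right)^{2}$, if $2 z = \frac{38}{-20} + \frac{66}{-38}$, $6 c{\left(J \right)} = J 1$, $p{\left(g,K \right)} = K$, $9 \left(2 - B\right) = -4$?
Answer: $\frac{22080601}{11696400} \approx 1.8878$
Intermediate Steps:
$B = \frac{22}{9}$ ($B = 2 - - \frac{4}{9} = 2 + \frac{4}{9} = \frac{22}{9} \approx 2.4444$)
$c{\left(J \right)} = \frac{J}{6}$ ($c{\left(J \right)} = \frac{J 1}{6} = \frac{J}{6}$)
$z = - \frac{691}{380}$ ($z = \frac{\frac{38}{-20} + \frac{66}{-38}}{2} = \frac{38 \left(- \frac{1}{20}\right) + 66 \left(- \frac{1}{38}\right)}{2} = \frac{- \frac{19}{10} - \frac{33}{19}}{2} = \frac{1}{2} \left(- \frac{691}{190}\right) = - \frac{691}{380} \approx -1.8184$)
$\left(z + \left(c{\left(4 \right)} + - 2 p{\left(3,B \right)} 0\right)^{2}\right)^{2} = \left(- \frac{691}{380} + \left(\frac{1}{6} \cdot 4 + \left(-2\right) \frac{22}{9} \cdot 0\right)^{2}\right)^{2} = \left(- \frac{691}{380} + \left(\frac{2}{3} - 0\right)^{2}\right)^{2} = \left(- \frac{691}{380} + \left(\frac{2}{3} + 0\right)^{2}\right)^{2} = \left(- \frac{691}{380} + \left(\frac{2}{3}\right)^{2}\right)^{2} = \left(- \frac{691}{380} + \frac{4}{9}\right)^{2} = \left(- \frac{4699}{3420}\right)^{2} = \frac{22080601}{11696400}$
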